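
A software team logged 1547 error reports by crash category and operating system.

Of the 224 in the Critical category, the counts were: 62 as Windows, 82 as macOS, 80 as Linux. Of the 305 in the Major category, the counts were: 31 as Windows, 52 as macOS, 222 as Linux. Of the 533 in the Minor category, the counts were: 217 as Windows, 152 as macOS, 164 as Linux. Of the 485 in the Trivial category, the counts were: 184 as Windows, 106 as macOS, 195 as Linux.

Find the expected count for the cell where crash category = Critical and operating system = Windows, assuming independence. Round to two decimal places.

71.53

Row total (Critical) = 224; column total (Windows) = 494; grand total N = 1547.
Expected count = (row total × column total) / N = 224 × 494 / 1547 = 71.53.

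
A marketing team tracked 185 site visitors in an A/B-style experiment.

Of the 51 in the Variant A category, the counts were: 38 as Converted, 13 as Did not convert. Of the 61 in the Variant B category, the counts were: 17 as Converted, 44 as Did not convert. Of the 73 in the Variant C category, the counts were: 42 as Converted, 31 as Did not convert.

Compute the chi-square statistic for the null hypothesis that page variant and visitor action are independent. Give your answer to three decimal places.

25.486

Row totals: 51, 61, 73. Column totals: 97, 88. Grand total N = 185.
Expected counts (row total × column total / N):
  Variant A, Converted: 51×97/185 = 26.7405
  Variant A, Did not convert: 51×88/185 = 24.2595
  Variant B, Converted: 61×97/185 = 31.9838
  Variant B, Did not convert: 61×88/185 = 29.0162
  Variant C, Converted: 73×97/185 = 38.2757
  Variant C, Did not convert: 73×88/185 = 34.7243
Contributions (O − E)²/E:
  (38 − 26.7405)²/26.7405 = 4.7410
  (13 − 24.2595)²/24.2595 = 5.2258
  (17 − 31.9838)²/31.9838 = 7.0196
  (44 − 29.0162)²/29.0162 = 7.7375
  (42 − 38.2757)²/38.2757 = 0.3624
  (31 − 34.7243)²/34.7243 = 0.3994
χ² = 4.7410 + 5.2258 + 7.0196 + 7.7375 + 0.3624 + 0.3994 = 25.486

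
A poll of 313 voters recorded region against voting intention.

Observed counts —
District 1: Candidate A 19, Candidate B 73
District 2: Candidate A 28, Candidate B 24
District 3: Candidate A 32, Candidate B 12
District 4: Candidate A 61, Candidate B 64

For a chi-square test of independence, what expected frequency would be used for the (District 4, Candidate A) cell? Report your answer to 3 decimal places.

Row total (District 4) = 125; column total (Candidate A) = 140; grand total N = 313.
Expected count = (row total × column total) / N = 125 × 140 / 313 = 55.911.

55.911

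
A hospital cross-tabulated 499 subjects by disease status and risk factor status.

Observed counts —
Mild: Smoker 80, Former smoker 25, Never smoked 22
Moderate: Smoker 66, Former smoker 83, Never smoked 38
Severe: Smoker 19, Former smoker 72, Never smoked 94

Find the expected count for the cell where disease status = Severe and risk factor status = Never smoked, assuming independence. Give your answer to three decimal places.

57.094

Row total (Severe) = 185; column total (Never smoked) = 154; grand total N = 499.
Expected count = (row total × column total) / N = 185 × 154 / 499 = 57.094.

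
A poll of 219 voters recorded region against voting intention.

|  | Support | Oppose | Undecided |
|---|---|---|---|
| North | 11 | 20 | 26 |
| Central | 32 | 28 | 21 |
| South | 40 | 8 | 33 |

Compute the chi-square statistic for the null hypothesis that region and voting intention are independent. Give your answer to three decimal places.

24.637

Row totals: 57, 81, 81. Column totals: 83, 56, 80. Grand total N = 219.
Expected counts (row total × column total / N):
  North, Support: 57×83/219 = 21.6027
  North, Oppose: 57×56/219 = 14.5753
  North, Undecided: 57×80/219 = 20.8219
  Central, Support: 81×83/219 = 30.6986
  Central, Oppose: 81×56/219 = 20.7123
  Central, Undecided: 81×80/219 = 29.5890
  South, Support: 81×83/219 = 30.6986
  South, Oppose: 81×56/219 = 20.7123
  South, Undecided: 81×80/219 = 29.5890
Contributions (O − E)²/E:
  (11 − 21.6027)²/21.6027 = 5.2039
  (20 − 14.5753)²/14.5753 = 2.0190
  (26 − 20.8219)²/20.8219 = 1.2877
  (32 − 30.6986)²/30.6986 = 0.0552
  (28 − 20.7123)²/20.7123 = 2.5642
  (21 − 29.5890)²/29.5890 = 2.4932
  (40 − 30.6986)²/30.6986 = 2.8182
  (8 − 20.7123)²/20.7123 = 7.8023
  (33 − 29.5890)²/29.5890 = 0.3932
χ² = 5.2039 + 2.0190 + 1.2877 + 0.0552 + 2.5642 + 2.4932 + 2.8182 + 7.8023 + 0.3932 = 24.637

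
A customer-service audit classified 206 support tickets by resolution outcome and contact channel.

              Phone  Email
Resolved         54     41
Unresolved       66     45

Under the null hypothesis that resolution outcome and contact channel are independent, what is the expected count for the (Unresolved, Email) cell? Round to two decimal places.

Row total (Unresolved) = 111; column total (Email) = 86; grand total N = 206.
Expected count = (row total × column total) / N = 111 × 86 / 206 = 46.34.

46.34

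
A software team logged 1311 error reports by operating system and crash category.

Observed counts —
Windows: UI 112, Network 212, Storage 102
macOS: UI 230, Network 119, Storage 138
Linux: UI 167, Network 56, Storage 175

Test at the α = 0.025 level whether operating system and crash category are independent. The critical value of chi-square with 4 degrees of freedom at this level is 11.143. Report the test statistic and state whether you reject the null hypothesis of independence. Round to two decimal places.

151.46; reject H₀

Row totals: 426, 487, 398. Column totals: 509, 387, 415. Grand total N = 1311.
Expected counts (row total × column total / N):
  Windows, UI: 426×509/1311 = 165.396
  Windows, Network: 426×387/1311 = 125.753
  Windows, Storage: 426×415/1311 = 134.851
  macOS, UI: 487×509/1311 = 189.079
  macOS, Network: 487×387/1311 = 143.760
  macOS, Storage: 487×415/1311 = 154.161
  Linux, UI: 398×509/1311 = 154.525
  Linux, Network: 398×387/1311 = 117.487
  Linux, Storage: 398×415/1311 = 125.988
Contributions (O − E)²/E:
  (112 − 165.396)²/165.396 = 17.2382
  (212 − 125.753)²/125.753 = 59.1520
  (102 − 134.851)²/134.851 = 8.0028
  (230 − 189.079)²/189.079 = 8.8562
  (119 − 143.760)²/143.760 = 4.2645
  (138 − 154.161)²/154.161 = 1.6942
  (167 − 154.525)²/154.525 = 1.0071
  (56 − 117.487)²/117.487 = 32.1793
  (175 − 125.988)²/125.988 = 19.0667
χ² = 17.2382 + 59.1520 + 8.0028 + 8.8562 + 4.2645 + 1.6942 + 1.0071 + 32.1793 + 19.0667 = 151.46
df = (3−1)(3−1) = 4. Since 151.46 > 11.143, reject the null hypothesis of independence at α = 0.025.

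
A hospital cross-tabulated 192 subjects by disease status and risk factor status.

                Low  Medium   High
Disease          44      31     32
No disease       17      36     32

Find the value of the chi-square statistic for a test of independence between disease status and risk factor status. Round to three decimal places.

9.934

Row totals: 107, 85. Column totals: 61, 67, 64. Grand total N = 192.
Expected counts (row total × column total / N):
  Disease, Low: 107×61/192 = 33.9948
  Disease, Medium: 107×67/192 = 37.3385
  Disease, High: 107×64/192 = 35.6667
  No disease, Low: 85×61/192 = 27.0052
  No disease, Medium: 85×67/192 = 29.6615
  No disease, High: 85×64/192 = 28.3333
Contributions (O − E)²/E:
  (44 − 33.9948)²/33.9948 = 2.9447
  (31 − 37.3385)²/37.3385 = 1.0760
  (32 − 35.6667)²/35.6667 = 0.3770
  (17 − 27.0052)²/27.0052 = 3.7068
  (36 − 29.6615)²/29.6615 = 1.3545
  (32 − 28.3333)²/28.3333 = 0.4745
χ² = 2.9447 + 1.0760 + 0.3770 + 3.7068 + 1.3545 + 0.4745 = 9.934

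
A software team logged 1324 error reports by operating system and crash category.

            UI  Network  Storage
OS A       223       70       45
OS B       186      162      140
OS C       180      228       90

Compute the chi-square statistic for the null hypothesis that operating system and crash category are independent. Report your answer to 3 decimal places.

109.820

Row totals: 338, 488, 498. Column totals: 589, 460, 275. Grand total N = 1324.
Expected counts (row total × column total / N):
  OS A, UI: 338×589/1324 = 150.3640
  OS A, Network: 338×460/1324 = 117.4320
  OS A, Storage: 338×275/1324 = 70.2039
  OS B, UI: 488×589/1324 = 217.0937
  OS B, Network: 488×460/1324 = 169.5468
  OS B, Storage: 488×275/1324 = 101.3595
  OS C, UI: 498×589/1324 = 221.5423
  OS C, Network: 498×460/1324 = 173.0211
  OS C, Storage: 498×275/1324 = 103.4366
Contributions (O − E)²/E:
  (223 − 150.3640)²/150.3640 = 35.0881
  (70 − 117.4320)²/117.4320 = 19.1583
  (45 − 70.2039)²/70.2039 = 9.0485
  (186 − 217.0937)²/217.0937 = 4.4535
  (162 − 169.5468)²/169.5468 = 0.3359
  (140 − 101.3595)²/101.3595 = 14.7306
  (180 − 221.5423)²/221.5423 = 7.7898
  (228 − 173.0211)²/173.0211 = 17.4700
  (90 − 103.4366)²/103.4366 = 1.7454
χ² = 35.0881 + 19.1583 + 9.0485 + 4.4535 + 0.3359 + 14.7306 + 7.7898 + 17.4700 + 1.7454 = 109.820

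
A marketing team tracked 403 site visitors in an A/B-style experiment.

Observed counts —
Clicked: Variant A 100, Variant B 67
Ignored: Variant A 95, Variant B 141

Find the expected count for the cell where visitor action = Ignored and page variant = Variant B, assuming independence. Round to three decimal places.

121.806

Row total (Ignored) = 236; column total (Variant B) = 208; grand total N = 403.
Expected count = (row total × column total) / N = 236 × 208 / 403 = 121.806.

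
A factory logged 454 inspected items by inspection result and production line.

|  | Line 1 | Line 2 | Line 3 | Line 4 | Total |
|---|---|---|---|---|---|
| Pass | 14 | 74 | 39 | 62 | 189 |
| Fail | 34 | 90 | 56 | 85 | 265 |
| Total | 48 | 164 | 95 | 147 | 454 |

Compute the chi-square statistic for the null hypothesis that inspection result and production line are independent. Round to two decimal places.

Grand total N = 454.
Expected counts (row total × column total / N):
  Pass, Line 1: 189×48/454 = 19.982
  Pass, Line 2: 189×164/454 = 68.273
  Pass, Line 3: 189×95/454 = 39.548
  Pass, Line 4: 189×147/454 = 61.196
  Fail, Line 1: 265×48/454 = 28.018
  Fail, Line 2: 265×164/454 = 95.727
  Fail, Line 3: 265×95/454 = 55.452
  Fail, Line 4: 265×147/454 = 85.804
Contributions (O − E)²/E:
  (14 − 19.982)²/19.982 = 1.7908
  (74 − 68.273)²/68.273 = 0.4804
  (39 − 39.548)²/39.548 = 0.0076
  (62 − 61.196)²/61.196 = 0.0106
  (34 − 28.018)²/28.018 = 1.2772
  (90 − 95.727)²/95.727 = 0.3426
  (56 − 55.452)²/55.452 = 0.0054
  (85 − 85.804)²/85.804 = 0.0075
χ² = 1.7908 + 0.4804 + 0.0076 + 0.0106 + 1.2772 + 0.3426 + 0.0054 + 0.0075 = 3.92

3.92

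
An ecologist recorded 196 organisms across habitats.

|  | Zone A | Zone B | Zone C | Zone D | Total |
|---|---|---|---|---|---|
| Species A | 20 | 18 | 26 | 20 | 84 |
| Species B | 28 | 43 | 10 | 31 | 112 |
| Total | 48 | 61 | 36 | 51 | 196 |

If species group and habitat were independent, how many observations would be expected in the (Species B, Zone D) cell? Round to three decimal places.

29.143

Row total (Species B) = 112; column total (Zone D) = 51; grand total N = 196.
Expected count = (row total × column total) / N = 112 × 51 / 196 = 29.143.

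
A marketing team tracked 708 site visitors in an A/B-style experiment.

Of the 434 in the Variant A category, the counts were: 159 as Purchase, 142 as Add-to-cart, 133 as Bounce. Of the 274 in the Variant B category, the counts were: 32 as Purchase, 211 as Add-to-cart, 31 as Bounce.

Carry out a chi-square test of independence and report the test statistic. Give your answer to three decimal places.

131.952

Row totals: 434, 274. Column totals: 191, 353, 164. Grand total N = 708.
Expected counts (row total × column total / N):
  Variant A, Purchase: 434×191/708 = 117.0819
  Variant A, Add-to-cart: 434×353/708 = 216.3870
  Variant A, Bounce: 434×164/708 = 100.5311
  Variant B, Purchase: 274×191/708 = 73.9181
  Variant B, Add-to-cart: 274×353/708 = 136.6130
  Variant B, Bounce: 274×164/708 = 63.4689
Contributions (O − E)²/E:
  (159 − 117.0819)²/117.0819 = 15.0077
  (142 − 216.3870)²/216.3870 = 25.5719
  (133 − 100.5311)²/100.5311 = 10.4866
  (32 − 73.9181)²/73.9181 = 23.7713
  (211 − 136.6130)²/136.6130 = 40.5044
  (31 − 63.4689)²/63.4689 = 16.6102
χ² = 15.0077 + 25.5719 + 10.4866 + 23.7713 + 40.5044 + 16.6102 = 131.952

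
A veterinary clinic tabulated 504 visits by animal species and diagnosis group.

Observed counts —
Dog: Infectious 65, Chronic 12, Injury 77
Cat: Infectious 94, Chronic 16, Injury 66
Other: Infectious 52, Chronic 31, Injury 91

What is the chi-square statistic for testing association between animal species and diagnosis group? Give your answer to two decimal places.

Row totals: 154, 176, 174. Column totals: 211, 59, 234. Grand total N = 504.
Expected counts (row total × column total / N):
  Dog, Infectious: 154×211/504 = 64.4722
  Dog, Chronic: 154×59/504 = 18.0278
  Dog, Injury: 154×234/504 = 71.5000
  Cat, Infectious: 176×211/504 = 73.6825
  Cat, Chronic: 176×59/504 = 20.6032
  Cat, Injury: 176×234/504 = 81.7143
  Other, Infectious: 174×211/504 = 72.8452
  Other, Chronic: 174×59/504 = 20.3690
  Other, Injury: 174×234/504 = 80.7857
Contributions (O − E)²/E:
  (65 − 64.4722)²/64.4722 = 0.0043
  (12 − 18.0278)²/18.0278 = 2.0155
  (77 − 71.5000)²/71.5000 = 0.4231
  (94 − 73.6825)²/73.6825 = 5.6024
  (16 − 20.6032)²/20.6032 = 1.0285
  (66 − 81.7143)²/81.7143 = 3.0220
  (52 − 72.8452)²/72.8452 = 5.9650
  (31 − 20.3690)²/20.3690 = 5.5485
  (91 − 80.7857)²/80.7857 = 1.2915
χ² = 0.0043 + 2.0155 + 0.4231 + 5.6024 + 1.0285 + 3.0220 + 5.9650 + 5.5485 + 1.2915 = 24.90

24.90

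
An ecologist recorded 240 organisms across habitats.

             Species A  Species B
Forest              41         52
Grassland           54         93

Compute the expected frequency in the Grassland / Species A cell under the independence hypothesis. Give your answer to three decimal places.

58.188

Row total (Grassland) = 147; column total (Species A) = 95; grand total N = 240.
Expected count = (row total × column total) / N = 147 × 95 / 240 = 58.188.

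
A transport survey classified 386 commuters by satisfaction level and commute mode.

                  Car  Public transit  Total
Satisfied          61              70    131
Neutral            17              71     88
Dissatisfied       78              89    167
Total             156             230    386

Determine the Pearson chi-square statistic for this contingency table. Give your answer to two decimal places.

Grand total N = 386.
Expected counts (row total × column total / N):
  Satisfied, Car: 131×156/386 = 52.943
  Satisfied, Public transit: 131×230/386 = 78.057
  Neutral, Car: 88×156/386 = 35.565
  Neutral, Public transit: 88×230/386 = 52.435
  Dissatisfied, Car: 167×156/386 = 67.492
  Dissatisfied, Public transit: 167×230/386 = 99.508
Contributions (O − E)²/E:
  (61 − 52.943)²/52.943 = 1.2261
  (70 − 78.057)²/78.057 = 0.8316
  (17 − 35.565)²/35.565 = 9.6910
  (71 − 52.435)²/52.435 = 6.5731
  (78 − 67.492)²/67.492 = 1.6360
  (89 − 99.508)²/99.508 = 1.1096
χ² = 1.2261 + 0.8316 + 9.6910 + 6.5731 + 1.6360 + 1.1096 = 21.07

21.07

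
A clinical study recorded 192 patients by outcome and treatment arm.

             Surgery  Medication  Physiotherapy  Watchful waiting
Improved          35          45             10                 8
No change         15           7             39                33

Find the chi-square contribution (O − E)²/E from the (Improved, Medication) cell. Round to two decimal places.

Row total (Improved) = 98; column total (Medication) = 52; N = 192.
Expected count E = 98 × 52 / 192 = 26.5417.
Contribution = (O − E)²/E = (45 − 26.5417)² / 26.5417 = 12.84.

12.84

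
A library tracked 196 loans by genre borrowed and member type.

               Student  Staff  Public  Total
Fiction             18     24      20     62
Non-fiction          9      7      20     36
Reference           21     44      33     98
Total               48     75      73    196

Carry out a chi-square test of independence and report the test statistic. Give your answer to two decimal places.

Grand total N = 196.
Expected counts (row total × column total / N):
  Fiction, Student: 62×48/196 = 15.184
  Fiction, Staff: 62×75/196 = 23.724
  Fiction, Public: 62×73/196 = 23.092
  Non-fiction, Student: 36×48/196 = 8.816
  Non-fiction, Staff: 36×75/196 = 13.776
  Non-fiction, Public: 36×73/196 = 13.408
  Reference, Student: 98×48/196 = 24.000
  Reference, Staff: 98×75/196 = 37.500
  Reference, Public: 98×73/196 = 36.500
Contributions (O − E)²/E:
  (18 − 15.184)²/15.184 = 0.5223
  (24 − 23.724)²/23.724 = 0.0032
  (20 − 23.092)²/23.092 = 0.4140
  (9 − 8.816)²/8.816 = 0.0038
  (7 − 13.776)²/13.776 = 3.3329
  (20 − 13.408)²/13.408 = 3.2409
  (21 − 24.000)²/24.000 = 0.3750
  (44 − 37.500)²/37.500 = 1.1267
  (33 − 36.500)²/36.500 = 0.3356
χ² = 0.5223 + 0.0032 + 0.4140 + 0.0038 + 3.3329 + 3.2409 + 0.3750 + 1.1267 + 0.3356 = 9.35

9.35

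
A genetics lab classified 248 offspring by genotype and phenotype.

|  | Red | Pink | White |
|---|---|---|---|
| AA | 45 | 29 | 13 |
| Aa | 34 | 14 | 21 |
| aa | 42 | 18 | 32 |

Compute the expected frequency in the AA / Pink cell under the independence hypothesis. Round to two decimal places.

21.40

Row total (AA) = 87; column total (Pink) = 61; grand total N = 248.
Expected count = (row total × column total) / N = 87 × 61 / 248 = 21.40.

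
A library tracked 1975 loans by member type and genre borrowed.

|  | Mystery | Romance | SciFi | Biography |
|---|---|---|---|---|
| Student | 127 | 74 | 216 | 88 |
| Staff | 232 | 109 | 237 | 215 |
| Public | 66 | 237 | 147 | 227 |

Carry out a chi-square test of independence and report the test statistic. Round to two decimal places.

Row totals: 505, 793, 677. Column totals: 425, 420, 600, 530. Grand total N = 1975.
Expected counts (row total × column total / N):
  Student, Mystery: 505×425/1975 = 108.671
  Student, Romance: 505×420/1975 = 107.392
  Student, SciFi: 505×600/1975 = 153.418
  Student, Biography: 505×530/1975 = 135.519
  Staff, Mystery: 793×425/1975 = 170.646
  Staff, Romance: 793×420/1975 = 168.638
  Staff, SciFi: 793×600/1975 = 240.911
  Staff, Biography: 793×530/1975 = 212.805
  Public, Mystery: 677×425/1975 = 145.684
  Public, Romance: 677×420/1975 = 143.970
  Public, SciFi: 677×600/1975 = 205.671
  Public, Biography: 677×530/1975 = 181.676
Contributions (O − E)²/E:
  (127 − 108.671)²/108.671 = 3.0915
  (74 − 107.392)²/107.392 = 10.3828
  (216 − 153.418)²/153.418 = 25.5283
  (88 − 135.519)²/135.519 = 16.6623
  (232 − 170.646)²/170.646 = 22.0592
  (109 − 168.638)²/168.638 = 21.0907
  (237 − 240.911)²/240.911 = 0.0635
  (215 − 212.805)²/212.805 = 0.0226
  (66 − 145.684)²/145.684 = 43.5843
  (237 − 143.970)²/143.970 = 60.1138
  (147 − 205.671)²/205.671 = 16.7369
  (227 − 181.676)²/181.676 = 11.3073
χ² = 3.0915 + 10.3828 + 25.5283 + 16.6623 + 22.0592 + 21.0907 + 0.0635 + 0.0226 + 43.5843 + 60.1138 + 16.7369 + 11.3073 = 230.64

230.64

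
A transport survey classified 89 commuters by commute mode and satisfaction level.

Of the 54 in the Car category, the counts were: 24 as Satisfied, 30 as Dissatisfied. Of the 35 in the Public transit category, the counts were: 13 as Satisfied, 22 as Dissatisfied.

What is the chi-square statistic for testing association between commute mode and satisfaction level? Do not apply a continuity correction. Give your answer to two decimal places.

0.47

Row totals: 54, 35. Column totals: 37, 52. Grand total N = 89.
Expected counts (row total × column total / N):
  Car, Satisfied: 54×37/89 = 22.449
  Car, Dissatisfied: 54×52/89 = 31.551
  Public transit, Satisfied: 35×37/89 = 14.551
  Public transit, Dissatisfied: 35×52/89 = 20.449
Contributions (O − E)²/E:
  (24 − 22.449)²/22.449 = 0.1072
  (30 − 31.551)²/31.551 = 0.0762
  (13 − 14.551)²/14.551 = 0.1653
  (22 − 20.449)²/20.449 = 0.1176
χ² = 0.1072 + 0.0762 + 0.1653 + 0.1176 = 0.47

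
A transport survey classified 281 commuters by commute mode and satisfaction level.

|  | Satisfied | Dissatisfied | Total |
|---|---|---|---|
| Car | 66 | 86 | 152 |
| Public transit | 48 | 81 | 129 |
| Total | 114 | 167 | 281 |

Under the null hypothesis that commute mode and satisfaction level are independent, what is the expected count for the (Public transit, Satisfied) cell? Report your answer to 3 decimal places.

52.335

Row total (Public transit) = 129; column total (Satisfied) = 114; grand total N = 281.
Expected count = (row total × column total) / N = 129 × 114 / 281 = 52.335.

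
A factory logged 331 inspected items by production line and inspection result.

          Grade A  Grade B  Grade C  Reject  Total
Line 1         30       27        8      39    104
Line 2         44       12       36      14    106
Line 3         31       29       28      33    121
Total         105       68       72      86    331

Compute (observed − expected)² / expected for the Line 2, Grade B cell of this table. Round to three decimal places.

4.389

Row total (Line 2) = 106; column total (Grade B) = 68; N = 331.
Expected count E = 106 × 68 / 331 = 21.7764.
Contribution = (O − E)²/E = (12 − 21.7764)² / 21.7764 = 4.389.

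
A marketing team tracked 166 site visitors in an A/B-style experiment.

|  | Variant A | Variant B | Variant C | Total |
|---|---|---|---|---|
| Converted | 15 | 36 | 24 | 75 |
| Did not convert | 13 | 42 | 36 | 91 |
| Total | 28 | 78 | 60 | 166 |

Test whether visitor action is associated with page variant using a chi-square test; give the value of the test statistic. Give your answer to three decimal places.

Grand total N = 166.
Expected counts (row total × column total / N):
  Converted, Variant A: 75×28/166 = 12.6506
  Converted, Variant B: 75×78/166 = 35.2410
  Converted, Variant C: 75×60/166 = 27.1084
  Did not convert, Variant A: 91×28/166 = 15.3494
  Did not convert, Variant B: 91×78/166 = 42.7590
  Did not convert, Variant C: 91×60/166 = 32.8916
Contributions (O − E)²/E:
  (15 − 12.6506)²/12.6506 = 0.4363
  (36 − 35.2410)²/35.2410 = 0.0163
  (24 − 27.1084)²/27.1084 = 0.3564
  (13 − 15.3494)²/15.3494 = 0.3596
  (42 − 42.7590)²/42.7590 = 0.0135
  (36 − 32.8916)²/32.8916 = 0.2938
χ² = 0.4363 + 0.0163 + 0.3564 + 0.3596 + 0.0135 + 0.2938 = 1.476

1.476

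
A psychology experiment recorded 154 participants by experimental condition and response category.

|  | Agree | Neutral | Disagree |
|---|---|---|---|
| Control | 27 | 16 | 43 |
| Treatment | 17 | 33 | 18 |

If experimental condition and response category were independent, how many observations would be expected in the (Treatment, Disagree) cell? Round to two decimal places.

26.94

Row total (Treatment) = 68; column total (Disagree) = 61; grand total N = 154.
Expected count = (row total × column total) / N = 68 × 61 / 154 = 26.94.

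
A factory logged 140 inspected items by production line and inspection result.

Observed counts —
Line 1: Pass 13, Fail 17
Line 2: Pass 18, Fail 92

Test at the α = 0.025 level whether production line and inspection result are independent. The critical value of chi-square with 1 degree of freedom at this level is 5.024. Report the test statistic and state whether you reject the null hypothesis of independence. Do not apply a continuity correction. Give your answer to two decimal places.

Row totals: 30, 110. Column totals: 31, 109. Grand total N = 140.
Expected counts (row total × column total / N):
  Line 1, Pass: 30×31/140 = 6.64286
  Line 1, Fail: 30×109/140 = 23.35714
  Line 2, Pass: 110×31/140 = 24.35714
  Line 2, Fail: 110×109/140 = 85.64286
Contributions (O − E)²/E:
  (13 − 6.64286)²/6.64286 = 6.0837
  (17 − 23.35714)²/23.35714 = 1.7302
  (18 − 24.35714)²/24.35714 = 1.6592
  (92 − 85.64286)²/85.64286 = 0.4719
χ² = 6.0837 + 1.7302 + 1.6592 + 0.4719 = 9.95
df = (2−1)(2−1) = 1. Since 9.95 > 5.024, reject the null hypothesis of independence at α = 0.025.

9.95; reject H₀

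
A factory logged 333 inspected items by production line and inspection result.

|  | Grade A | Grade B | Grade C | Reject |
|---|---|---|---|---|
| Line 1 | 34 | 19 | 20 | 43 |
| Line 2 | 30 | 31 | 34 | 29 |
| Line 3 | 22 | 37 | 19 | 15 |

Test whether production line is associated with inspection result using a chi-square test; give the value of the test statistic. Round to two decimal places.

Row totals: 116, 124, 93. Column totals: 86, 87, 73, 87. Grand total N = 333.
Expected counts (row total × column total / N):
  Line 1, Grade A: 116×86/333 = 29.958
  Line 1, Grade B: 116×87/333 = 30.306
  Line 1, Grade C: 116×73/333 = 25.429
  Line 1, Reject: 116×87/333 = 30.306
  Line 2, Grade A: 124×86/333 = 32.024
  Line 2, Grade B: 124×87/333 = 32.396
  Line 2, Grade C: 124×73/333 = 27.183
  Line 2, Reject: 124×87/333 = 32.396
  Line 3, Grade A: 93×86/333 = 24.018
  Line 3, Grade B: 93×87/333 = 24.297
  Line 3, Grade C: 93×73/333 = 20.387
  Line 3, Reject: 93×87/333 = 24.297
Contributions (O − E)²/E:
  (34 − 29.958)²/29.958 = 0.5454
  (19 − 30.306)²/30.306 = 4.2178
  (20 − 25.429)²/25.429 = 1.1591
  (43 − 30.306)²/30.306 = 5.3170
  (30 − 32.024)²/32.024 = 0.1279
  (31 − 32.396)²/32.396 = 0.0602
  (34 − 27.183)²/27.183 = 1.7096
  (29 − 32.396)²/32.396 = 0.3560
  (22 − 24.018)²/24.018 = 0.1696
  (37 − 24.297)²/24.297 = 6.6414
  (19 − 20.387)²/20.387 = 0.0944
  (15 − 24.297)²/24.297 = 3.5574
χ² = 0.5454 + 4.2178 + 1.1591 + 5.3170 + 0.1279 + 0.0602 + 1.7096 + 0.3560 + 0.1696 + 6.6414 + 0.0944 + 3.5574 = 23.96

23.96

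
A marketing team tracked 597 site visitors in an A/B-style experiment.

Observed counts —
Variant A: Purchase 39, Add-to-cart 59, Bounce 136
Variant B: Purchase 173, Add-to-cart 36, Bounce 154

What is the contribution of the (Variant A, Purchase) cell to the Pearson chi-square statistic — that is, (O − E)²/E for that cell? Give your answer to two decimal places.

23.40

Row total (Variant A) = 234; column total (Purchase) = 212; N = 597.
Expected count E = 234 × 212 / 597 = 83.095.
Contribution = (O − E)²/E = (39 − 83.095)² / 83.095 = 23.40.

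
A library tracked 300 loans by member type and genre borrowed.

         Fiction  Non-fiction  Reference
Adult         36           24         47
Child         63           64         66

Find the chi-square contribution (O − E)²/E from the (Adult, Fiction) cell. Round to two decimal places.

0.01

Row total (Adult) = 107; column total (Fiction) = 99; N = 300.
Expected count E = 107 × 99 / 300 = 35.310.
Contribution = (O − E)²/E = (36 − 35.310)² / 35.310 = 0.01.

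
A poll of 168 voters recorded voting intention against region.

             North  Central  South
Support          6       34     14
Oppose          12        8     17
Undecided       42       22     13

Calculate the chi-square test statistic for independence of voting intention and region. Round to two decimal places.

38.21

Row totals: 54, 37, 77. Column totals: 60, 64, 44. Grand total N = 168.
Expected counts (row total × column total / N):
  Support, North: 54×60/168 = 19.286
  Support, Central: 54×64/168 = 20.571
  Support, South: 54×44/168 = 14.143
  Oppose, North: 37×60/168 = 13.214
  Oppose, Central: 37×64/168 = 14.095
  Oppose, South: 37×44/168 = 9.690
  Undecided, North: 77×60/168 = 27.500
  Undecided, Central: 77×64/168 = 29.333
  Undecided, South: 77×44/168 = 20.167
Contributions (O − E)²/E:
  (6 − 19.286)²/19.286 = 9.1526
  (34 − 20.571)²/20.571 = 8.7666
  (14 − 14.143)²/14.143 = 0.0014
  (12 − 13.214)²/13.214 = 0.1115
  (8 − 14.095)²/14.095 = 2.6356
  (17 − 9.690)²/9.690 = 5.5146
  (42 − 27.500)²/27.500 = 7.6455
  (22 − 29.333)²/29.333 = 1.8332
  (13 − 20.167)²/20.167 = 2.5470
χ² = 9.1526 + 8.7666 + 0.0014 + 0.1115 + 2.6356 + 5.5146 + 7.6455 + 1.8332 + 2.5470 = 38.21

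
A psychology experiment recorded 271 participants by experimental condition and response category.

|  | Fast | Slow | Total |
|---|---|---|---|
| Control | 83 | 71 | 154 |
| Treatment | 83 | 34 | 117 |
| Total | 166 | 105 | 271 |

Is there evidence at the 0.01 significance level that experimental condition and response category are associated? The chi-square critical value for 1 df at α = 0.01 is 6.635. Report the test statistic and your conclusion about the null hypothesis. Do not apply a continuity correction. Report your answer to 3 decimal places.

8.138; reject H₀

Grand total N = 271.
Expected counts (row total × column total / N):
  Control, Fast: 154×166/271 = 94.3321
  Control, Slow: 154×105/271 = 59.6679
  Treatment, Fast: 117×166/271 = 71.6679
  Treatment, Slow: 117×105/271 = 45.3321
Contributions (O − E)²/E:
  (83 − 94.3321)²/94.3321 = 1.3613
  (71 − 59.6679)²/59.6679 = 2.1522
  (83 − 71.6679)²/71.6679 = 1.7918
  (34 − 45.3321)²/45.3321 = 2.8328
χ² = 1.3613 + 2.1522 + 1.7918 + 2.8328 = 8.138
df = (2−1)(2−1) = 1. Since 8.138 > 6.635, reject the null hypothesis of independence at α = 0.01.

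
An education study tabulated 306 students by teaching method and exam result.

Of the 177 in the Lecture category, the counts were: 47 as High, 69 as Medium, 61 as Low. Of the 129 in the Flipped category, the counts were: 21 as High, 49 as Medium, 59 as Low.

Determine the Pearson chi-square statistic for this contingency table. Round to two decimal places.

5.98

Row totals: 177, 129. Column totals: 68, 118, 120. Grand total N = 306.
Expected counts (row total × column total / N):
  Lecture, High: 177×68/306 = 39.333
  Lecture, Medium: 177×118/306 = 68.255
  Lecture, Low: 177×120/306 = 69.412
  Flipped, High: 129×68/306 = 28.667
  Flipped, Medium: 129×118/306 = 49.745
  Flipped, Low: 129×120/306 = 50.588
Contributions (O − E)²/E:
  (47 − 39.333)²/39.333 = 1.4945
  (69 − 68.255)²/68.255 = 0.0081
  (61 − 69.412)²/69.412 = 1.0194
  (21 − 28.667)²/28.667 = 2.0505
  (49 − 49.745)²/49.745 = 0.0112
  (59 − 50.588)²/50.588 = 1.3988
χ² = 1.4945 + 0.0081 + 1.0194 + 2.0505 + 0.0112 + 1.3988 = 5.98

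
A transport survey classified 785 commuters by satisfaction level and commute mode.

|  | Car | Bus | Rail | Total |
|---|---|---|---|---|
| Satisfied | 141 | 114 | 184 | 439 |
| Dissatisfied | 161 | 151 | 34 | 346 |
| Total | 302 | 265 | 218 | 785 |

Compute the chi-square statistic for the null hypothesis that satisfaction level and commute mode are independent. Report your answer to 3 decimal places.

Grand total N = 785.
Expected counts (row total × column total / N):
  Satisfied, Car: 439×302/785 = 168.8892
  Satisfied, Bus: 439×265/785 = 148.1975
  Satisfied, Rail: 439×218/785 = 121.9134
  Dissatisfied, Car: 346×302/785 = 133.1108
  Dissatisfied, Bus: 346×265/785 = 116.8025
  Dissatisfied, Rail: 346×218/785 = 96.0866
Contributions (O − E)²/E:
  (141 − 168.8892)²/168.8892 = 4.6054
  (114 − 148.1975)²/148.1975 = 7.8913
  (184 − 121.9134)²/121.9134 = 31.6187
  (161 − 133.1108)²/133.1108 = 5.8433
  (151 − 116.8025)²/116.8025 = 10.0124
  (34 − 96.0866)²/96.0866 = 40.1174
χ² = 4.6054 + 7.8913 + 31.6187 + 5.8433 + 10.0124 + 40.1174 = 100.089

100.089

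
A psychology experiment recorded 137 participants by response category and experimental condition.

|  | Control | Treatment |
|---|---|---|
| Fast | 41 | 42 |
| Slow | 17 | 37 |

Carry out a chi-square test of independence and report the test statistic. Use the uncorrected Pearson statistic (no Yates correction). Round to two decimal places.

4.30

Row totals: 83, 54. Column totals: 58, 79. Grand total N = 137.
Expected counts (row total × column total / N):
  Fast, Control: 83×58/137 = 35.139
  Fast, Treatment: 83×79/137 = 47.861
  Slow, Control: 54×58/137 = 22.861
  Slow, Treatment: 54×79/137 = 31.139
Contributions (O − E)²/E:
  (41 − 35.139)²/35.139 = 0.9776
  (42 − 47.861)²/47.861 = 0.7177
  (17 − 22.861)²/22.861 = 1.5026
  (37 − 31.139)²/31.139 = 1.1032
χ² = 0.9776 + 0.7177 + 1.5026 + 1.1032 = 4.30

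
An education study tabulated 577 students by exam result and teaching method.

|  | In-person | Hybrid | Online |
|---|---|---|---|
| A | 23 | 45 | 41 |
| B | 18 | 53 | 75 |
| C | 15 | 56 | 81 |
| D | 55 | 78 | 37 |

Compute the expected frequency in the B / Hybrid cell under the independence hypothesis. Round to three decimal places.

Row total (B) = 146; column total (Hybrid) = 232; grand total N = 577.
Expected count = (row total × column total) / N = 146 × 232 / 577 = 58.704.

58.704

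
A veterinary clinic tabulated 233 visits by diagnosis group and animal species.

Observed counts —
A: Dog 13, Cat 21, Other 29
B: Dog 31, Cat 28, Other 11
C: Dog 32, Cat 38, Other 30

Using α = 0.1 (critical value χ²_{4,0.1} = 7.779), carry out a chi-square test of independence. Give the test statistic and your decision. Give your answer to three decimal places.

Row totals: 63, 70, 100. Column totals: 76, 87, 70. Grand total N = 233.
Expected counts (row total × column total / N):
  A, Dog: 63×76/233 = 20.54936
  A, Cat: 63×87/233 = 23.52361
  A, Other: 63×70/233 = 18.92704
  B, Dog: 70×76/233 = 22.83262
  B, Cat: 70×87/233 = 26.13734
  B, Other: 70×70/233 = 21.03004
  C, Dog: 100×76/233 = 32.61803
  C, Cat: 100×87/233 = 37.33906
  C, Other: 100×70/233 = 30.04292
Contributions (O − E)²/E:
  (13 − 20.54936)²/20.54936 = 2.7735
  (21 − 23.52361)²/23.52361 = 0.2707
  (29 − 18.92704)²/18.92704 = 5.3608
  (31 − 22.83262)²/22.83262 = 2.9215
  (28 − 26.13734)²/26.13734 = 0.1327
  (11 − 21.03004)²/21.03004 = 4.7837
  (32 − 32.61803)²/32.61803 = 0.0117
  (38 − 37.33906)²/37.33906 = 0.0117
  (30 − 30.04292)²/30.04292 = 0.0001
χ² = 2.7735 + 0.2707 + 5.3608 + 2.9215 + 0.1327 + 4.7837 + 0.0117 + 0.0117 + 0.0001 = 16.266
df = (3−1)(3−1) = 4. Since 16.266 > 7.779, reject the null hypothesis of independence at α = 0.1.

16.266; reject H₀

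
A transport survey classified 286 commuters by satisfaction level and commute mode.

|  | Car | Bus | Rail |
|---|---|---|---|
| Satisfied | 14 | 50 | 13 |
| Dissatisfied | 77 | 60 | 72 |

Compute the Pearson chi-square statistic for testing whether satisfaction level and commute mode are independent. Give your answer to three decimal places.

Row totals: 77, 209. Column totals: 91, 110, 85. Grand total N = 286.
Expected counts (row total × column total / N):
  Satisfied, Car: 77×91/286 = 24.5000
  Satisfied, Bus: 77×110/286 = 29.6154
  Satisfied, Rail: 77×85/286 = 22.8846
  Dissatisfied, Car: 209×91/286 = 66.5000
  Dissatisfied, Bus: 209×110/286 = 80.3846
  Dissatisfied, Rail: 209×85/286 = 62.1154
Contributions (O − E)²/E:
  (14 − 24.5000)²/24.5000 = 4.5000
  (50 − 29.6154)²/29.6154 = 14.0309
  (13 − 22.8846)²/22.8846 = 4.2695
  (77 − 66.5000)²/66.5000 = 1.6579
  (60 − 80.3846)²/80.3846 = 5.1693
  (72 − 62.1154)²/62.1154 = 1.5730
χ² = 4.5000 + 14.0309 + 4.2695 + 1.6579 + 5.1693 + 1.5730 = 31.201

31.201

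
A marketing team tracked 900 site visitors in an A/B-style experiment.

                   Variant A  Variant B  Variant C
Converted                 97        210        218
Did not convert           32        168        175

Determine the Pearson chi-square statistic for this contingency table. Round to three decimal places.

17.613

Row totals: 525, 375. Column totals: 129, 378, 393. Grand total N = 900.
Expected counts (row total × column total / N):
  Converted, Variant A: 525×129/900 = 75.2500
  Converted, Variant B: 525×378/900 = 220.5000
  Converted, Variant C: 525×393/900 = 229.2500
  Did not convert, Variant A: 375×129/900 = 53.7500
  Did not convert, Variant B: 375×378/900 = 157.5000
  Did not convert, Variant C: 375×393/900 = 163.7500
Contributions (O − E)²/E:
  (97 − 75.2500)²/75.2500 = 6.2865
  (210 − 220.5000)²/220.5000 = 0.5000
  (218 − 229.2500)²/229.2500 = 0.5521
  (32 − 53.7500)²/53.7500 = 8.8012
  (168 − 157.5000)²/157.5000 = 0.7000
  (175 − 163.7500)²/163.7500 = 0.7729
χ² = 6.2865 + 0.5000 + 0.5521 + 8.8012 + 0.7000 + 0.7729 = 17.613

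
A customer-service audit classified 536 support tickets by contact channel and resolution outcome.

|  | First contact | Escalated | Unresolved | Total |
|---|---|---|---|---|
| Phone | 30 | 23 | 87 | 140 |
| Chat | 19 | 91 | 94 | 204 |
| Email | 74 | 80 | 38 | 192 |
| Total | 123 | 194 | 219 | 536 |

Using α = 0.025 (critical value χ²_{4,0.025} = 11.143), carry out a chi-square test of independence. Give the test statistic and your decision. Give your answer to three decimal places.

Grand total N = 536.
Expected counts (row total × column total / N):
  Phone, First contact: 140×123/536 = 32.1269
  Phone, Escalated: 140×194/536 = 50.6716
  Phone, Unresolved: 140×219/536 = 57.2015
  Chat, First contact: 204×123/536 = 46.8134
  Chat, Escalated: 204×194/536 = 73.8358
  Chat, Unresolved: 204×219/536 = 83.3507
  Email, First contact: 192×123/536 = 44.0597
  Email, Escalated: 192×194/536 = 69.4925
  Email, Unresolved: 192×219/536 = 78.4478
Contributions (O − E)²/E:
  (30 − 32.1269)²/32.1269 = 0.1408
  (23 − 50.6716)²/50.6716 = 15.1114
  (87 − 57.2015)²/57.2015 = 15.5232
  (19 − 46.8134)²/46.8134 = 16.5249
  (91 − 73.8358)²/73.8358 = 3.9901
  (94 − 83.3507)²/83.3507 = 1.3606
  (74 − 44.0597)²/44.0597 = 20.3456
  (80 − 69.4925)²/69.4925 = 1.5888
  (38 − 78.4478)²/78.4478 = 20.8549
χ² = 0.1408 + 15.1114 + 15.5232 + 16.5249 + 3.9901 + 1.3606 + 20.3456 + 1.5888 + 20.8549 = 95.440
df = (3−1)(3−1) = 4. Since 95.440 > 11.143, reject the null hypothesis of independence at α = 0.025.

95.440; reject H₀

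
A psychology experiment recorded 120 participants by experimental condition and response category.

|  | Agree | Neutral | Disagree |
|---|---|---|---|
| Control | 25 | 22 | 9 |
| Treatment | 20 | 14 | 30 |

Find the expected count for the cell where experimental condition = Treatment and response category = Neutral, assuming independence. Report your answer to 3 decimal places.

Row total (Treatment) = 64; column total (Neutral) = 36; grand total N = 120.
Expected count = (row total × column total) / N = 64 × 36 / 120 = 19.200.

19.200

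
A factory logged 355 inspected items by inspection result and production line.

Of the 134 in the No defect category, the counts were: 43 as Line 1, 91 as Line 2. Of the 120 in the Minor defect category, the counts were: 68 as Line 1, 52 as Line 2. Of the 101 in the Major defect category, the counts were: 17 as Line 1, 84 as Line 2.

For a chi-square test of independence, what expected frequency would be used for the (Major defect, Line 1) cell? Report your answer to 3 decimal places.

36.417

Row total (Major defect) = 101; column total (Line 1) = 128; grand total N = 355.
Expected count = (row total × column total) / N = 101 × 128 / 355 = 36.417.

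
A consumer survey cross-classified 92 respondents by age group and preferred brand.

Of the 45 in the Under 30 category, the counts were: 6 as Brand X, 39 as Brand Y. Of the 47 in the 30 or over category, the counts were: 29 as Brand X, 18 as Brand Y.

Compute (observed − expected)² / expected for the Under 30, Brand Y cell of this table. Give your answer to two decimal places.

4.43

Row total (Under 30) = 45; column total (Brand Y) = 57; N = 92.
Expected count E = 45 × 57 / 92 = 27.8804.
Contribution = (O − E)²/E = (39 − 27.8804)² / 27.8804 = 4.43.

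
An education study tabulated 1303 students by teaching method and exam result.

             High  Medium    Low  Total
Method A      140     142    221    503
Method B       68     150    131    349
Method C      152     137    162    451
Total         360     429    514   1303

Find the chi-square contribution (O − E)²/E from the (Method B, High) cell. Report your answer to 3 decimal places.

Row total (Method B) = 349; column total (High) = 360; N = 1303.
Expected count E = 349 × 360 / 1303 = 96.4236.
Contribution = (O − E)²/E = (68 − 96.4236)² / 96.4236 = 8.379.

8.379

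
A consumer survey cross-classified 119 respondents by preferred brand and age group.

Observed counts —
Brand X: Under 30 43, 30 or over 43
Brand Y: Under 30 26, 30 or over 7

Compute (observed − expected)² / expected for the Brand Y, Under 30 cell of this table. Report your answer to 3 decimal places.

2.463

Row total (Brand Y) = 33; column total (Under 30) = 69; N = 119.
Expected count E = 33 × 69 / 119 = 19.1345.
Contribution = (O − E)²/E = (26 − 19.1345)² / 19.1345 = 2.463.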